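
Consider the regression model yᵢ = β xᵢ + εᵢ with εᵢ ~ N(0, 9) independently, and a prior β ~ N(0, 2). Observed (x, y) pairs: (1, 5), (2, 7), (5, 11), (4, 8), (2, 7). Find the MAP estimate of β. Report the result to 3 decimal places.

log p(β | y) = −Σ(yᵢ − βxᵢ)²/(2·9) − β²/(2·2) + const.
Setting the derivative to zero: Σxᵢ(yᵢ − βxᵢ)/9 − β/2 = 0, so β = Σxᵢyᵢ / (Σxᵢ² + σ²/τ²).
Σxᵢyᵢ = 1·5 + 2·7 + 5·11 + 4·8 + 2·7 = 120; Σxᵢ² = 50; σ²/τ² = 4.5.
β̂_MAP = 120 / (50 + 4.5) = 120/54.5 ≈ 2.202.

β̂_MAP = 2.202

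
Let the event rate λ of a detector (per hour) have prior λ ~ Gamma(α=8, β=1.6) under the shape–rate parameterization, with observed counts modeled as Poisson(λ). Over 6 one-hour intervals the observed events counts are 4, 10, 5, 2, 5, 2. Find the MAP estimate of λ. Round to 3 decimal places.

λ̂_MAP = 4.605

Σxᵢ = 4+10+5+2+5+2 = 28, with n = 6.
Posterior ∝ λ^7e^(−1.6λ) · λ^28e^(−6λ) = λ^35e^(−7.6λ), i.e. Gamma(shape=36, rate=7.6).
The mode of a Gamma(a, b) with a ≥ 1 (shape–rate) is (a−1)/b = 35/7.6 ≈ 4.605.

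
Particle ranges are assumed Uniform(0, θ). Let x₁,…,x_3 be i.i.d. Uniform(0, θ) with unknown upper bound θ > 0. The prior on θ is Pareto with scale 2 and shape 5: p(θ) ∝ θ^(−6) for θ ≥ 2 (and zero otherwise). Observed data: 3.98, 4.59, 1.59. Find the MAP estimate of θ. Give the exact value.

θ̂_MAP = 4.59

The Uniform(0, θ) likelihood is θ^(−n) for θ ≥ max(xᵢ), zero otherwise. Here max(xᵢ) = 4.59.
Posterior ∝ θ^(−6) · θ^(−3) = θ^(−9) on θ ≥ max(2, 4.59) = 4.59.
This density is strictly decreasing in θ, so the posterior mode lies at the lower boundary of the support.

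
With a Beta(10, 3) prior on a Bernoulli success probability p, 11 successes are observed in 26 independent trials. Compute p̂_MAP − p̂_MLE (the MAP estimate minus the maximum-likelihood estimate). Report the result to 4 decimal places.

Posterior is Beta(21, 18); MAP = (21−1)/(39−2) = 20/37 ≈ 0.54054.
MLE ignores the prior: p̂_MLE = k/n = 11/26 ≈ 0.42308.
Difference = 20/37 − 11/26 = 113/962 ≈ 0.1175.

MAP − MLE = 0.1175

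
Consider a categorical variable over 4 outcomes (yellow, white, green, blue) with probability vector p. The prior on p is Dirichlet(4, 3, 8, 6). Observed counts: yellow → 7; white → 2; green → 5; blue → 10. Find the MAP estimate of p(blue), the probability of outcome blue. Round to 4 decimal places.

MAP estimate of p(blue) = 0.3659

The posterior is Dirichlet(αᵢ + nᵢ) = Dirichlet(11, 5, 13, 16).
For a Dirichlet(a₁,…,a_K) with all aᵢ > 1, the mode has j-th component (aⱼ − 1)/(Σaᵢ − K).
Here Σaᵢ = 45 and K = 4, so p(blue) = (16 − 1)/(45 − 4) = 15/41 ≈ 0.3659.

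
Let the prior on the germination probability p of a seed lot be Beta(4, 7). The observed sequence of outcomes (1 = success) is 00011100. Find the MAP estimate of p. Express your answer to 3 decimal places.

p̂_MAP = 0.353

Prior: Beta(4, 7).
Data: 3 successes in 8 trials (from the sequence). The binomial likelihood contributes p^3(1−p)^5, so the posterior is Beta(4+3, 7+5) = Beta(7, 12).
For Beta(a, b) with a, b > 1 the mode is (a−1)/(a+b−2) = 6/17 ≈ 0.353.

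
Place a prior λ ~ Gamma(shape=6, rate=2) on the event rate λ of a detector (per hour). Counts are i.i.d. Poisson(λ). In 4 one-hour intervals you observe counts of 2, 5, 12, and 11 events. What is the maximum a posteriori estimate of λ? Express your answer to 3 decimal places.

Σxᵢ = 2+5+12+11 = 30, with n = 4.
Posterior ∝ λ^5e^(−2λ) · λ^30e^(−4λ) = λ^35e^(−6λ), i.e. Gamma(shape=36, rate=6).
The mode of a Gamma(a, b) with a ≥ 1 (shape–rate) is (a−1)/b = 35/6 ≈ 5.833.

λ̂_MAP = 5.833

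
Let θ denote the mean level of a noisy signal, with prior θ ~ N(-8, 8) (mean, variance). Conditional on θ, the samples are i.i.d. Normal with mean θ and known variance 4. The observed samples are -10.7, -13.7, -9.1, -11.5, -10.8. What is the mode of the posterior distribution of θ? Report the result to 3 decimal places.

n = 5; x̄ = ((-10.7) + (-13.7) + (-9.1) + (-11.5) + (-10.8))/5 = -55.8/5 = -11.16.
For a Normal prior and Normal likelihood with known variance, the posterior is Normal; its mode equals its mean, the precision-weighted average.
Prior precision 1/σ₀² = 1/8 = 0.125; data precision n/σ² = 5/4 = 1.25.
θ̂ = (0.125·(-8) + 1.25·(-11.16)) / (0.125 + 1.25) = (-14.95)/1.375 = -598/55 ≈ -10.873.

θ̂_MAP = -10.873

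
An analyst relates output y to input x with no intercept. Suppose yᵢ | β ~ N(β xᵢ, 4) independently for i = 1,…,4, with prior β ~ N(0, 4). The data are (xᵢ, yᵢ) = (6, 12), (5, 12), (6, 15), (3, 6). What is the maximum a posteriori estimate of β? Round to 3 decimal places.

β̂_MAP = 2.243

log p(β | y) = −Σ(yᵢ − βxᵢ)²/(2·4) − β²/(2·4) + const.
Setting the derivative to zero: Σxᵢ(yᵢ − βxᵢ)/4 − β/4 = 0, so β = Σxᵢyᵢ / (Σxᵢ² + σ²/τ²).
Σxᵢyᵢ = 6·12 + 5·12 + 6·15 + 3·6 = 240; Σxᵢ² = 106; σ²/τ² = 1.
β̂_MAP = 240 / (106 + 1) = 240/107 ≈ 2.243.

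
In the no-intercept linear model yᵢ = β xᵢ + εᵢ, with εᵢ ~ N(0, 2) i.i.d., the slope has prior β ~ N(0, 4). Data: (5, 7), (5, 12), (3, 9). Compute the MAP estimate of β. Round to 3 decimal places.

β̂_MAP = 2.050

log p(β | y) = −Σ(yᵢ − βxᵢ)²/(2·2) − β²/(2·4) + const.
Setting the derivative to zero: Σxᵢ(yᵢ − βxᵢ)/2 − β/4 = 0, so β = Σxᵢyᵢ / (Σxᵢ² + σ²/τ²).
Σxᵢyᵢ = 5·7 + 5·12 + 3·9 = 122; Σxᵢ² = 59; σ²/τ² = 0.5.
β̂_MAP = 122 / (59 + 0.5) = 122/59.5 ≈ 2.050.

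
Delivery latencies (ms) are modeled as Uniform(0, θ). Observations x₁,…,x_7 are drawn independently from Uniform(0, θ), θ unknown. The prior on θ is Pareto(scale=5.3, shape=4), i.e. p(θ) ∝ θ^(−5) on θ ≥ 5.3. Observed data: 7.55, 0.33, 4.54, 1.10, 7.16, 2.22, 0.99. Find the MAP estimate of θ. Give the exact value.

θ̂_MAP = 7.55

The Uniform(0, θ) likelihood is θ^(−n) for θ ≥ max(xᵢ), zero otherwise. Here max(xᵢ) = 7.55.
Posterior ∝ θ^(−5) · θ^(−7) = θ^(−12) on θ ≥ max(5.3, 7.55) = 7.55.
This density is strictly decreasing in θ, so the posterior mode lies at the lower boundary of the support.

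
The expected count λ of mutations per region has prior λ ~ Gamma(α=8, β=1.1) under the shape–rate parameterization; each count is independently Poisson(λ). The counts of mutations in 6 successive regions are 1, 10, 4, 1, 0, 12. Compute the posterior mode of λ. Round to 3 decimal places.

λ̂_MAP = 4.930

Σxᵢ = 1+10+4+1+0+12 = 28, with n = 6.
Posterior ∝ λ^7e^(−1.1λ) · λ^28e^(−6λ) = λ^35e^(−7.1λ), i.e. Gamma(shape=36, rate=7.1).
The mode of a Gamma(a, b) with a ≥ 1 (shape–rate) is (a−1)/b = 35/7.1 ≈ 4.930.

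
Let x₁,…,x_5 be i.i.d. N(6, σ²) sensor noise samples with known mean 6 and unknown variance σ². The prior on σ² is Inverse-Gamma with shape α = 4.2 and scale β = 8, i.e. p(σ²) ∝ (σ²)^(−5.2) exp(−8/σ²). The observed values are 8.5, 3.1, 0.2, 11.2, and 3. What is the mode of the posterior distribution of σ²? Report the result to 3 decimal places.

Sum of squared deviations about the known mean: SS = (8.5−6)² + (3.1−6)² + (0.2−6)² + (11.2−6)² + (3−6)² = 84.34.
The Normal likelihood contributes (σ²)^(−n/2) exp(−SS/(2σ²)), so the posterior is Inverse-Gamma(α + n/2, β + SS/2) = Inverse-Gamma(6.7, 50.17).
The mode of Inverse-Gamma(a, b) is b/(a+1) = 50.17/7.7 ≈ 6.516.

σ̂²_MAP = 6.516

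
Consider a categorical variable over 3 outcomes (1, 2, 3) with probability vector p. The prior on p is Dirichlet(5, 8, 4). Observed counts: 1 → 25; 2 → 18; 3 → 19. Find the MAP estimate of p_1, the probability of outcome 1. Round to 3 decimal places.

MAP estimate: 0.382

The posterior is Dirichlet(αᵢ + nᵢ) = Dirichlet(30, 26, 23).
For a Dirichlet(a₁,…,a_K) with all aᵢ > 1, the mode has j-th component (aⱼ − 1)/(Σaᵢ − K).
Here Σaᵢ = 79 and K = 3, so p_1 = (30 − 1)/(79 − 3) = 29/76 ≈ 0.382.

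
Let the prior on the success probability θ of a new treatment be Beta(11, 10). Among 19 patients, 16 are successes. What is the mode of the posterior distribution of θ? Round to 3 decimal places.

θ̂_MAP = 0.684

Prior: Beta(11, 10).
Data: 16 successes in 19 trials. The binomial likelihood contributes θ^16(1−θ)^3, so the posterior is Beta(11+16, 10+3) = Beta(27, 13).
For Beta(a, b) with a, b > 1 the mode is (a−1)/(a+b−2) = 26/38 ≈ 0.684.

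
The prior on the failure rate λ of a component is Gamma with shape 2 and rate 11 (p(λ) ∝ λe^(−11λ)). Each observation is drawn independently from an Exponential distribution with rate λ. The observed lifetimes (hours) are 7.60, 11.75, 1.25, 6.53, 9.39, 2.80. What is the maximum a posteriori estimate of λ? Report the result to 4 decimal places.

The Exponential(rate=λ) likelihood is ∝ λ^n e^(−λΣtᵢ). Here n = 6 and Σtᵢ = 7.60 + 11.75 + 1.25 + 6.53 + 9.39 + 2.80 = 39.32.
Posterior ∝ λe^(−11λ) · λ^6e^(−39.32λ) = λ^7e^(−50.32λ), i.e. Gamma(8, 50.32).
Mode = (a−1)/b = 7/50.32 ≈ 0.1391.

λ̂_MAP = 0.1391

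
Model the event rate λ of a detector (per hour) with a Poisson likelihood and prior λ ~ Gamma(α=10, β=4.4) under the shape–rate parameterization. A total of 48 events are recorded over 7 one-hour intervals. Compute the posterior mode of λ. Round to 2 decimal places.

λ̂_MAP = 5.00

Σxᵢ = 48, n = 7.
Posterior ∝ λ^9e^(−4.4λ) · λ^48e^(−7λ) = λ^57e^(−11.4λ), i.e. Gamma(shape=58, rate=11.4).
The mode of a Gamma(a, b) with a ≥ 1 (shape–rate) is (a−1)/b = 57/11.4 ≈ 5.00.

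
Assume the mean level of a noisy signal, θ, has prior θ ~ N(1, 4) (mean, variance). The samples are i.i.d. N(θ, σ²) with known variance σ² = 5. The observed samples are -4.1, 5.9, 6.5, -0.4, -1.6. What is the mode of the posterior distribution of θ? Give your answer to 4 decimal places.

θ̂_MAP = 1.2080

n = 5; x̄ = ((-4.1) + 5.9 + 6.5 + (-0.4) + (-1.6))/5 = 6.3/5 = 1.26.
For a Normal prior and Normal likelihood with known variance, the posterior is Normal; its mode equals its mean, the precision-weighted average.
Prior precision 1/σ₀² = 1/4 = 0.25; data precision n/σ² = 5/5 = 1.
θ̂ = (0.25·1 + 1·1.26) / (0.25 + 1) = 1.51/1.25 = 1.2080.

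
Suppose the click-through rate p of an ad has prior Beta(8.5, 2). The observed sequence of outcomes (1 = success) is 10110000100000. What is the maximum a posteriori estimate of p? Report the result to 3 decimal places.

p̂_MAP = 0.511

Prior: Beta(8.5, 2).
Data: 4 successes in 14 trials (from the sequence). The binomial likelihood contributes p^4(1−p)^10, so the posterior is Beta(8.5+4, 2+10) = Beta(12.5, 12).
For Beta(a, b) with a, b > 1 the mode is (a−1)/(a+b−2) = 11.5/22.5 ≈ 0.511.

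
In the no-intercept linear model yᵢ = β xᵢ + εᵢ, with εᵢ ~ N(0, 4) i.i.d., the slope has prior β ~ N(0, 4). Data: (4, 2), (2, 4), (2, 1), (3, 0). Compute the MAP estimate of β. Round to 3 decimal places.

log p(β | y) = −Σ(yᵢ − βxᵢ)²/(2·4) − β²/(2·4) + const.
Setting the derivative to zero: Σxᵢ(yᵢ − βxᵢ)/4 − β/4 = 0, so β = Σxᵢyᵢ / (Σxᵢ² + σ²/τ²).
Σxᵢyᵢ = 4·2 + 2·4 + 2·1 + 3·0 = 18; Σxᵢ² = 33; σ²/τ² = 1.
β̂_MAP = 18 / (33 + 1) = 18/34 ≈ 0.529.

β̂_MAP = 0.529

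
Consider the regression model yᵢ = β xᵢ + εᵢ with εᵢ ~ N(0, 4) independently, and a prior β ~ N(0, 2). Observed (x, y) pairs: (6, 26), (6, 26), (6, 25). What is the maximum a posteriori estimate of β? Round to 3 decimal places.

β̂_MAP = 4.200

log p(β | y) = −Σ(yᵢ − βxᵢ)²/(2·4) − β²/(2·2) + const.
Setting the derivative to zero: Σxᵢ(yᵢ − βxᵢ)/4 − β/2 = 0, so β = Σxᵢyᵢ / (Σxᵢ² + σ²/τ²).
Σxᵢyᵢ = 6·26 + 6·26 + 6·25 = 462; Σxᵢ² = 108; σ²/τ² = 2.
β̂_MAP = 462 / (108 + 2) = 462/110 ≈ 4.200.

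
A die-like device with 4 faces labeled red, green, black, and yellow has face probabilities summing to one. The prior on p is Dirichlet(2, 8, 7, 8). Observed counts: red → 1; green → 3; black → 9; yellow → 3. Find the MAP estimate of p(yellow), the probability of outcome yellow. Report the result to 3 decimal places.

The posterior is Dirichlet(αᵢ + nᵢ) = Dirichlet(3, 11, 16, 11).
For a Dirichlet(a₁,…,a_K) with all aᵢ > 1, the mode has j-th component (aⱼ − 1)/(Σaᵢ − K).
Here Σaᵢ = 41 and K = 4, so p(yellow) = (11 − 1)/(41 − 4) = 10/37 ≈ 0.270.

MAP estimate of p(yellow) = 0.270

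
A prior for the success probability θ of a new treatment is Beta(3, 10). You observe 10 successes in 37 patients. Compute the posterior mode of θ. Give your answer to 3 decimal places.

θ̂_MAP = 0.250

Prior: Beta(3, 10).
Data: 10 successes in 37 trials. The binomial likelihood contributes θ^10(1−θ)^27, so the posterior is Beta(3+10, 10+27) = Beta(13, 37).
For Beta(a, b) with a, b > 1 the mode is (a−1)/(a+b−2) = 12/48 ≈ 0.250.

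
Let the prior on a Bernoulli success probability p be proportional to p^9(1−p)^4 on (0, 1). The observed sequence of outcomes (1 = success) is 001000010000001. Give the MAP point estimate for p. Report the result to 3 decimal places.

The prior density ∝ p^9(1−p)^4 is the kernel of Beta(10, 5).
Data: 3 successes in 15 trials (from the sequence). The binomial likelihood contributes p^3(1−p)^12, so the posterior is Beta(10+3, 5+12) = Beta(13, 17).
For Beta(a, b) with a, b > 1 the mode is (a−1)/(a+b−2) = 12/28 ≈ 0.429.

p̂_MAP = 0.429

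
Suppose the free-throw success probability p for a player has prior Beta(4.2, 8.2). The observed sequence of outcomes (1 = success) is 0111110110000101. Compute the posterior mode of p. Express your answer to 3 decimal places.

p̂_MAP = 0.462

Prior: Beta(4.2, 8.2).
Data: 9 successes in 16 trials (from the sequence). The binomial likelihood contributes p^9(1−p)^7, so the posterior is Beta(4.2+9, 8.2+7) = Beta(13.2, 15.2).
For Beta(a, b) with a, b > 1 the mode is (a−1)/(a+b−2) = 12.2/26.4 ≈ 0.462.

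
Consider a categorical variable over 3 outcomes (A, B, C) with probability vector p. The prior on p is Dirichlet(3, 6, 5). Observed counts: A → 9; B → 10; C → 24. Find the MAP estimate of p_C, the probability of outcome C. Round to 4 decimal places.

MAP estimate of p_C = 0.5185

The posterior is Dirichlet(αᵢ + nᵢ) = Dirichlet(12, 16, 29).
For a Dirichlet(a₁,…,a_K) with all aᵢ > 1, the mode has j-th component (aⱼ − 1)/(Σaᵢ − K).
Here Σaᵢ = 57 and K = 3, so p_C = (29 − 1)/(57 − 3) = 28/54 ≈ 0.5185.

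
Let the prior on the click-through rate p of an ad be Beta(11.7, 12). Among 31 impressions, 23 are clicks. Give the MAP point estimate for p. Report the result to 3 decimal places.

p̂_MAP = 0.639

Prior: Beta(11.7, 12).
Data: 23 successes in 31 trials. The binomial likelihood contributes p^23(1−p)^8, so the posterior is Beta(11.7+23, 12+8) = Beta(34.7, 20).
For Beta(a, b) with a, b > 1 the mode is (a−1)/(a+b−2) = 33.7/52.7 ≈ 0.639.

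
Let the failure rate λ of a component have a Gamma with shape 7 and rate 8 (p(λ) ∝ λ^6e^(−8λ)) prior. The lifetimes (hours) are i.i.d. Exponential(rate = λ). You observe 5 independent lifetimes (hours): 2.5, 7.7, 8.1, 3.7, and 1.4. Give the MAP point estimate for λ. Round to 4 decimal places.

The Exponential(rate=λ) likelihood is ∝ λ^n e^(−λΣtᵢ). Here n = 5 and Σtᵢ = 2.5 + 7.7 + 8.1 + 3.7 + 1.4 = 23.4.
Posterior ∝ λ^6e^(−8λ) · λ^5e^(−23.4λ) = λ^11e^(−31.4λ), i.e. Gamma(12, 31.4).
Mode = (a−1)/b = 11/31.4 ≈ 0.3503.

λ̂_MAP = 0.3503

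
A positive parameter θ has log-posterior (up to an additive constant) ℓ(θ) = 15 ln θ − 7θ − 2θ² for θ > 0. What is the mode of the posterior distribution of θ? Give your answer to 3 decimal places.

ℓ'(θ) = 15/θ − 7 − 4θ. Setting this to zero and multiplying by θ: 4θ² + 7θ − 15 = 0.
θ = (−7 + √(7² + 4·4·15)) / (2·4) = (−7 + √289) / 8 = (−7 + 17)/8 = 5/4.
ℓ''(θ) = −15/θ² − 4 < 0, confirming a maximum.

θ̂_MAP = 1.250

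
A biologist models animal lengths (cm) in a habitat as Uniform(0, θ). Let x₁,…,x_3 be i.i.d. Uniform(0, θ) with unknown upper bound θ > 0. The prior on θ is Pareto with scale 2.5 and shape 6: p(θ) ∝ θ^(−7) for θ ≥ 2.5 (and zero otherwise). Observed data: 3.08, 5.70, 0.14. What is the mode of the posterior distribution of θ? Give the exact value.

The Uniform(0, θ) likelihood is θ^(−n) for θ ≥ max(xᵢ), zero otherwise. Here max(xᵢ) = 5.70.
Posterior ∝ θ^(−7) · θ^(−3) = θ^(−10) on θ ≥ max(2.5, 5.70) = 5.70.
This density is strictly decreasing in θ, so the posterior mode lies at the lower boundary of the support.

θ̂_MAP = 5.70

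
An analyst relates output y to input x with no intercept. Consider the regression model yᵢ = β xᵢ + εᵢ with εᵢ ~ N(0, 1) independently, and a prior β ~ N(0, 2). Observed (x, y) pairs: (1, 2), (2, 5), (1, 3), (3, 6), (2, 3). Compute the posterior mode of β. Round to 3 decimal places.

β̂_MAP = 2.000

log p(β | y) = −Σ(yᵢ − βxᵢ)²/(2·1) − β²/(2·2) + const.
Setting the derivative to zero: Σxᵢ(yᵢ − βxᵢ)/1 − β/2 = 0, so β = Σxᵢyᵢ / (Σxᵢ² + σ²/τ²).
Σxᵢyᵢ = 1·2 + 2·5 + 1·3 + 3·6 + 2·3 = 39; Σxᵢ² = 19; σ²/τ² = 0.5.
β̂_MAP = 39 / (19 + 0.5) = 39/19.5 ≈ 2.000.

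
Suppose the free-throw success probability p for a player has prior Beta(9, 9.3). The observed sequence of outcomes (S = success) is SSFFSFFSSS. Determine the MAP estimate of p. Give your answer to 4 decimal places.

p̂_MAP = 0.5323

Prior: Beta(9, 9.3).
Data: 6 successes in 10 trials (from the sequence). The binomial likelihood contributes p^6(1−p)^4, so the posterior is Beta(9+6, 9.3+4) = Beta(15, 13.3).
For Beta(a, b) with a, b > 1 the mode is (a−1)/(a+b−2) = 14/26.3 ≈ 0.5323.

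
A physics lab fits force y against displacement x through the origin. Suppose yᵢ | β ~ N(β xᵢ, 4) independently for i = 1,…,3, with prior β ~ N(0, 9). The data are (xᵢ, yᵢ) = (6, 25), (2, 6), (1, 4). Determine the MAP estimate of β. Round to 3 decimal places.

β̂_MAP = 4.005

log p(β | y) = −Σ(yᵢ − βxᵢ)²/(2·4) − β²/(2·9) + const.
Setting the derivative to zero: Σxᵢ(yᵢ − βxᵢ)/4 − β/9 = 0, so β = Σxᵢyᵢ / (Σxᵢ² + σ²/τ²).
Σxᵢyᵢ = 6·25 + 2·6 + 1·4 = 166; Σxᵢ² = 41; σ²/τ² = 4/9.
β̂_MAP = 166 / (41 + 4/9) = 166/(373/9) = 1494/373 ≈ 4.005.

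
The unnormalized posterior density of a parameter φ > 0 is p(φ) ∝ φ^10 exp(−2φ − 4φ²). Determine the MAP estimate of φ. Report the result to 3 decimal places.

φ̂_MAP = 1.000

ℓ'(φ) = 10/φ − 2 − 8φ. Setting this to zero and multiplying by φ: 8φ² + 2φ − 10 = 0.
φ = (−2 + √(2² + 4·8·10)) / (2·8) = (−2 + √324) / 16 = (−2 + 18)/16 = 1.
ℓ''(φ) = −10/φ² − 8 < 0, confirming a maximum.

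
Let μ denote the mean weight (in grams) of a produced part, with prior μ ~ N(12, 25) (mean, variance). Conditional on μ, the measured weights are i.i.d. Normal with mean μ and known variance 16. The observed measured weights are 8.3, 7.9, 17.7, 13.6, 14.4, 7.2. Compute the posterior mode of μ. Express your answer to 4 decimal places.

n = 6; x̄ = (8.3 + 7.9 + 17.7 + 13.6 + 14.4 + 7.2)/6 = 69.1/6 = 691/60 ≈ 11.5167.
For a Normal prior and Normal likelihood with known variance, the posterior is Normal; its mode equals its mean, the precision-weighted average.
Prior precision 1/σ₀² = 1/25 = 0.04; data precision n/σ² = 6/16 = 0.375.
μ̂ = (0.04·12 + 0.375·(691/60)) / (0.04 + 0.375) = 4.79875/0.415 = 3839/332 ≈ 11.5633.

μ̂_MAP = 11.5633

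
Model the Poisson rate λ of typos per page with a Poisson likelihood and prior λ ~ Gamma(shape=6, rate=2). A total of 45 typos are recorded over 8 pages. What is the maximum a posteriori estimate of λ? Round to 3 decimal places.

Σxᵢ = 45, n = 8.
Posterior ∝ λ^5e^(−2λ) · λ^45e^(−8λ) = λ^50e^(−10λ), i.e. Gamma(shape=51, rate=10).
The mode of a Gamma(a, b) with a ≥ 1 (shape–rate) is (a−1)/b = 50/10 ≈ 5.000.

λ̂_MAP = 5.000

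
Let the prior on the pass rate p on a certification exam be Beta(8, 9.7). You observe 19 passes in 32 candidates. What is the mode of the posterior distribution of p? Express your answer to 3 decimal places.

Prior: Beta(8, 9.7).
Data: 19 successes in 32 trials. The binomial likelihood contributes p^19(1−p)^13, so the posterior is Beta(8+19, 9.7+13) = Beta(27, 22.7).
For Beta(a, b) with a, b > 1 the mode is (a−1)/(a+b−2) = 26/47.7 ≈ 0.545.

p̂_MAP = 0.545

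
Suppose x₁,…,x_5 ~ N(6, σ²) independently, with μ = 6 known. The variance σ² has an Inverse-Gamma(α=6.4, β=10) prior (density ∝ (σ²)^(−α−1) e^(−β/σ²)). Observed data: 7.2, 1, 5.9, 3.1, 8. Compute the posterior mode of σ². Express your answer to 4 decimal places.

σ̂²_MAP = 2.9727

Sum of squared deviations about the known mean: SS = (7.2−6)² + (1−6)² + (5.9−6)² + (3.1−6)² + (8−6)² = 38.86.
The Normal likelihood contributes (σ²)^(−n/2) exp(−SS/(2σ²)), so the posterior is Inverse-Gamma(α + n/2, β + SS/2) = Inverse-Gamma(8.9, 29.43).
The mode of Inverse-Gamma(a, b) is b/(a+1) = 29.43/9.9 ≈ 2.9727.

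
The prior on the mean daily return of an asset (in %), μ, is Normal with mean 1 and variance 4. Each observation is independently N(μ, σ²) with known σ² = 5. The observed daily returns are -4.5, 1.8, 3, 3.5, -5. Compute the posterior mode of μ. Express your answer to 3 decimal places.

μ̂_MAP = 0.008

n = 5; x̄ = ((-4.5) + 1.8 + 3 + 3.5 + (-5))/5 = -1.2/5 = -0.24.
For a Normal prior and Normal likelihood with known variance, the posterior is Normal; its mode equals its mean, the precision-weighted average.
Prior precision 1/σ₀² = 1/4 = 0.25; data precision n/σ² = 5/5 = 1.
μ̂ = (0.25·1 + 1·(-0.24)) / (0.25 + 1) = 0.01/1.25 = 0.008.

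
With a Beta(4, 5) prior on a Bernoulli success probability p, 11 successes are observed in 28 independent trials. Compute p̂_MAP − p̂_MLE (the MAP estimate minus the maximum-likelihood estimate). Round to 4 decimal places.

MAP − MLE = 0.0071

Posterior is Beta(15, 22); MAP = (15−1)/(37−2) = 14/35 ≈ 0.40000.
MLE ignores the prior: p̂_MLE = k/n = 11/28 ≈ 0.39286.
Difference = 14/35 − 11/28 = 1/140 ≈ 0.0071.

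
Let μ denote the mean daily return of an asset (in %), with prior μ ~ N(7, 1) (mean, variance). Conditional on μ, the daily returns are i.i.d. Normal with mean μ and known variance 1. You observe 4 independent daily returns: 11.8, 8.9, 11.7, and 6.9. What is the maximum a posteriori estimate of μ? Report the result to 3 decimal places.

μ̂_MAP = 9.260

n = 4; x̄ = (11.8 + 8.9 + 11.7 + 6.9)/4 = 39.3/4 = 9.825.
For a Normal prior and Normal likelihood with known variance, the posterior is Normal; its mode equals its mean, the precision-weighted average.
Prior precision 1/σ₀² = 1/1 = 1; data precision n/σ² = 4/1 = 4.
μ̂ = (1·7 + 4·9.825) / (1 + 4) = 46.3/5 = 9.260.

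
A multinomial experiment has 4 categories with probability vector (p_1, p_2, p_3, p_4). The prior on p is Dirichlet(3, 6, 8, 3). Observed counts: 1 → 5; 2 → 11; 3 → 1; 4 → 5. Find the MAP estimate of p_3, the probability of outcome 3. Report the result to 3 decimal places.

The posterior is Dirichlet(αᵢ + nᵢ) = Dirichlet(8, 17, 9, 8).
For a Dirichlet(a₁,…,a_K) with all aᵢ > 1, the mode has j-th component (aⱼ − 1)/(Σaᵢ − K).
Here Σaᵢ = 42 and K = 4, so p_3 = (9 − 1)/(42 − 4) = 8/38 ≈ 0.211.

MAP estimate: 0.211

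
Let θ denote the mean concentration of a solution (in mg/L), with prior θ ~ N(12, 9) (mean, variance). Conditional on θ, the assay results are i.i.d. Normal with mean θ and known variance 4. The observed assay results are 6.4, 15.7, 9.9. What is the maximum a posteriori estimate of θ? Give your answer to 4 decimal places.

θ̂_MAP = 10.8387

n = 3; x̄ = (6.4 + 15.7 + 9.9)/3 = 32/3 = 32/3 ≈ 10.6667.
For a Normal prior and Normal likelihood with known variance, the posterior is Normal; its mode equals its mean, the precision-weighted average.
Prior precision 1/σ₀² = 1/9; data precision n/σ² = 3/4 = 0.75.
θ̂ = ((1/9)·12 + 0.75·(32/3)) / (1/9 + 0.75) = (28/3)/(31/36) = 336/31 ≈ 10.8387.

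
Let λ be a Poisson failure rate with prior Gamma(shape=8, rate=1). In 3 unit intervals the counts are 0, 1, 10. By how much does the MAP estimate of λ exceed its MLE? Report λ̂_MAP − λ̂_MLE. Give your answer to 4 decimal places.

MAP − MLE = 0.8333

Σxᵢ = 11. Posterior is Gamma(19, 4); MAP = (19−1)/4 = 18/4 ≈ 4.50000.
MLE = x̄ = 11/3 ≈ 3.66667.
Difference = 18/4 − 11/3 = 5/6 ≈ 0.8333.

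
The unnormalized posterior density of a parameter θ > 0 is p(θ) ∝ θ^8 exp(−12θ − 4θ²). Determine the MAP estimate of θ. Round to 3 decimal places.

ℓ'(θ) = 8/θ − 12 − 8θ. Setting this to zero and multiplying by θ: 8θ² + 12θ − 8 = 0.
θ = (−12 + √(12² + 4·8·8)) / (2·8) = (−12 + √400) / 16 = (−12 + 20)/16 = 1/2.
ℓ''(θ) = −8/θ² − 8 < 0, confirming a maximum.

θ̂_MAP = 0.500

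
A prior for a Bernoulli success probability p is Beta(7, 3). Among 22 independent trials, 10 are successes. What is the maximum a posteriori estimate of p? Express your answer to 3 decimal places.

Prior: Beta(7, 3).
Data: 10 successes in 22 trials. The binomial likelihood contributes p^10(1−p)^12, so the posterior is Beta(7+10, 3+12) = Beta(17, 15).
For Beta(a, b) with a, b > 1 the mode is (a−1)/(a+b−2) = 16/30 ≈ 0.533.

p̂_MAP = 0.533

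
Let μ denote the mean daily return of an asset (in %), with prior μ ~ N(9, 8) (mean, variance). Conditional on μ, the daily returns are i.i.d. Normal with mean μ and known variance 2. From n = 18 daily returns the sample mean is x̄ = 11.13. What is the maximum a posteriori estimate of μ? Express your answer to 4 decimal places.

μ̂_MAP = 11.1008

n = 18, x̄ = 11.13.
For a Normal prior and Normal likelihood with known variance, the posterior is Normal; its mode equals its mean, the precision-weighted average.
Prior precision 1/σ₀² = 1/8 = 0.125; data precision n/σ² = 18/2 = 9.
μ̂ = (0.125·9 + 9·11.13) / (0.125 + 9) = 101.295/9.125 = 20259/1825 ≈ 11.1008.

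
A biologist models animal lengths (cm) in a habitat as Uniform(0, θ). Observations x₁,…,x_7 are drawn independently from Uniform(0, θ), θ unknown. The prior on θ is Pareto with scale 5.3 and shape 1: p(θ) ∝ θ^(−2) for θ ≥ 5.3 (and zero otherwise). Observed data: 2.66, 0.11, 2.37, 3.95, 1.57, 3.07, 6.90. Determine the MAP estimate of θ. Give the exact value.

θ̂_MAP = 6.90

The Uniform(0, θ) likelihood is θ^(−n) for θ ≥ max(xᵢ), zero otherwise. Here max(xᵢ) = 6.90.
Posterior ∝ θ^(−2) · θ^(−7) = θ^(−9) on θ ≥ max(5.3, 6.90) = 6.90.
This density is strictly decreasing in θ, so the posterior mode lies at the lower boundary of the support.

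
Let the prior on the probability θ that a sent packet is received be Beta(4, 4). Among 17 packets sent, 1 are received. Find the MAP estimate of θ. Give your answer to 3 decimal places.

θ̂_MAP = 0.174

Prior: Beta(4, 4).
Data: 1 success in 17 trials. The binomial likelihood contributes θ(1−θ)^16, so the posterior is Beta(4+1, 4+16) = Beta(5, 20).
For Beta(a, b) with a, b > 1 the mode is (a−1)/(a+b−2) = 4/23 ≈ 0.174.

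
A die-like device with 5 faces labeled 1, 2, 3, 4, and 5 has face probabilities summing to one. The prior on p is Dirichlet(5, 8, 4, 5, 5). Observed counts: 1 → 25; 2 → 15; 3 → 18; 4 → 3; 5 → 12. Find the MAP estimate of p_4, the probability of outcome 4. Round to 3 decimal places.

The posterior is Dirichlet(αᵢ + nᵢ) = Dirichlet(30, 23, 22, 8, 17).
For a Dirichlet(a₁,…,a_K) with all aᵢ > 1, the mode has j-th component (aⱼ − 1)/(Σaᵢ − K).
Here Σaᵢ = 100 and K = 5, so p_4 = (8 − 1)/(100 − 5) = 7/95 ≈ 0.074.

MAP estimate: 0.074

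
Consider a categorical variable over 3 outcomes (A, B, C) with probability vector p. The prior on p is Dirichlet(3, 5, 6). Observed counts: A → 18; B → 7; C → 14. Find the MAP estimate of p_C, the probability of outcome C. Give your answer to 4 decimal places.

The posterior is Dirichlet(αᵢ + nᵢ) = Dirichlet(21, 12, 20).
For a Dirichlet(a₁,…,a_K) with all aᵢ > 1, the mode has j-th component (aⱼ − 1)/(Σaᵢ − K).
Here Σaᵢ = 53 and K = 3, so p_C = (20 − 1)/(53 − 3) = 19/50 ≈ 0.3800.

MAP estimate of p_C = 0.3800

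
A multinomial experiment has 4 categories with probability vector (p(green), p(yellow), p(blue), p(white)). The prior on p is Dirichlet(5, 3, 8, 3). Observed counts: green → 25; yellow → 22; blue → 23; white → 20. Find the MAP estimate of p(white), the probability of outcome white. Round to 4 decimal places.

MAP estimate of p(white) = 0.2095

The posterior is Dirichlet(αᵢ + nᵢ) = Dirichlet(30, 25, 31, 23).
For a Dirichlet(a₁,…,a_K) with all aᵢ > 1, the mode has j-th component (aⱼ − 1)/(Σaᵢ − K).
Here Σaᵢ = 109 and K = 4, so p(white) = (23 − 1)/(109 − 4) = 22/105 ≈ 0.2095.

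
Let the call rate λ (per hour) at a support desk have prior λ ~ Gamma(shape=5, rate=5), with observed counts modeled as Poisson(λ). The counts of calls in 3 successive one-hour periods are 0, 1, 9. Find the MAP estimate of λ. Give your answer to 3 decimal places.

Σxᵢ = 0+1+9 = 10, with n = 3.
Posterior ∝ λ^4e^(−5λ) · λ^10e^(−3λ) = λ^14e^(−8λ), i.e. Gamma(shape=15, rate=8).
The mode of a Gamma(a, b) with a ≥ 1 (shape–rate) is (a−1)/b = 14/8 ≈ 1.750.

λ̂_MAP = 1.750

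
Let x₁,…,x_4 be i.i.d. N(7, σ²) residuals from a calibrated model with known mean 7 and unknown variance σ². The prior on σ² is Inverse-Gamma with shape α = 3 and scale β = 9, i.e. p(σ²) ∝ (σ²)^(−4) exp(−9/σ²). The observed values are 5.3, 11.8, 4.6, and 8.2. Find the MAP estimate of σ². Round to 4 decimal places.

Sum of squared deviations about the known mean: SS = (5.3−7)² + (11.8−7)² + (4.6−7)² + (8.2−7)² = 33.13.
The Normal likelihood contributes (σ²)^(−n/2) exp(−SS/(2σ²)), so the posterior is Inverse-Gamma(α + n/2, β + SS/2) = Inverse-Gamma(5, 25.565).
The mode of Inverse-Gamma(a, b) is b/(a+1) = 25.565/6 ≈ 4.2608.

σ̂²_MAP = 4.2608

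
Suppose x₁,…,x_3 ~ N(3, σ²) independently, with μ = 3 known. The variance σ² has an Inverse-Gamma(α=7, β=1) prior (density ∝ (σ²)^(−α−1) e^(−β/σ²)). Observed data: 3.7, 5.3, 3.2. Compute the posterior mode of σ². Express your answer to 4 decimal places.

Sum of squared deviations about the known mean: SS = (3.7−3)² + (5.3−3)² + (3.2−3)² = 5.82.
The Normal likelihood contributes (σ²)^(−n/2) exp(−SS/(2σ²)), so the posterior is Inverse-Gamma(α + n/2, β + SS/2) = Inverse-Gamma(8.5, 3.91).
The mode of Inverse-Gamma(a, b) is b/(a+1) = 3.91/9.5 ≈ 0.4116.

σ̂²_MAP = 0.4116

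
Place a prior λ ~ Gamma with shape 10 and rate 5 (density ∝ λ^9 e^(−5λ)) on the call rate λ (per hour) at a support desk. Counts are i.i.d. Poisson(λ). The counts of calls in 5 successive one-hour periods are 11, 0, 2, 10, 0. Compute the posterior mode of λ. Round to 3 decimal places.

λ̂_MAP = 3.200

Σxᵢ = 11+0+2+10+0 = 23, with n = 5.
Posterior ∝ λ^9e^(−5λ) · λ^23e^(−5λ) = λ^32e^(−10λ), i.e. Gamma(shape=33, rate=10).
The mode of a Gamma(a, b) with a ≥ 1 (shape–rate) is (a−1)/b = 32/10 ≈ 3.200.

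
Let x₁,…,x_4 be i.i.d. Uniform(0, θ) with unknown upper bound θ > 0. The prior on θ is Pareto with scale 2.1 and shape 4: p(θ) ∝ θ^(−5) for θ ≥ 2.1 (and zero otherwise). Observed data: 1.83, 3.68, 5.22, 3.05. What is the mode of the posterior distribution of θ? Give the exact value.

The Uniform(0, θ) likelihood is θ^(−n) for θ ≥ max(xᵢ), zero otherwise. Here max(xᵢ) = 5.22.
Posterior ∝ θ^(−5) · θ^(−4) = θ^(−9) on θ ≥ max(2.1, 5.22) = 5.22.
This density is strictly decreasing in θ, so the posterior mode lies at the lower boundary of the support.

θ̂_MAP = 5.22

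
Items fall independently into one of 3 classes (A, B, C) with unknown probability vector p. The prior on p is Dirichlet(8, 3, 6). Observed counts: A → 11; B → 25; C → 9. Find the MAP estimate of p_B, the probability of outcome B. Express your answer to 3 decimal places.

The posterior is Dirichlet(αᵢ + nᵢ) = Dirichlet(19, 28, 15).
For a Dirichlet(a₁,…,a_K) with all aᵢ > 1, the mode has j-th component (aⱼ − 1)/(Σaᵢ − K).
Here Σaᵢ = 62 and K = 3, so p_B = (28 − 1)/(62 − 3) = 27/59 ≈ 0.458.

MAP estimate of p_B = 0.458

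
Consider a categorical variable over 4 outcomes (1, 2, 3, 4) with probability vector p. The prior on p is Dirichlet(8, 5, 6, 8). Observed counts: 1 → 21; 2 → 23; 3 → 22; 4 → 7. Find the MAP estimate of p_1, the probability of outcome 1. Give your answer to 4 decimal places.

MAP estimate: 0.2917

The posterior is Dirichlet(αᵢ + nᵢ) = Dirichlet(29, 28, 28, 15).
For a Dirichlet(a₁,…,a_K) with all aᵢ > 1, the mode has j-th component (aⱼ − 1)/(Σaᵢ − K).
Here Σaᵢ = 100 and K = 4, so p_1 = (29 − 1)/(100 − 4) = 28/96 ≈ 0.2917.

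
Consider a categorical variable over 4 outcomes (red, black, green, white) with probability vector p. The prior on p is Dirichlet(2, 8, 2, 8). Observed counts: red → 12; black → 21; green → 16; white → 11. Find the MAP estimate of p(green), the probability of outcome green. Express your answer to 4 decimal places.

MAP estimate of p(green) = 0.2237

The posterior is Dirichlet(αᵢ + nᵢ) = Dirichlet(14, 29, 18, 19).
For a Dirichlet(a₁,…,a_K) with all aᵢ > 1, the mode has j-th component (aⱼ − 1)/(Σaᵢ − K).
Here Σaᵢ = 80 and K = 4, so p(green) = (18 − 1)/(80 − 4) = 17/76 ≈ 0.2237.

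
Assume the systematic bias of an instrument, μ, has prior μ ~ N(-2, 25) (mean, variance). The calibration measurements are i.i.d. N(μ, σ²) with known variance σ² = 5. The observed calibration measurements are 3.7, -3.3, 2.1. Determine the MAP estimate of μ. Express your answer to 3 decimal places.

n = 3; x̄ = (3.7 + (-3.3) + 2.1)/3 = 2.5/3 = 5/6 ≈ 0.8333.
For a Normal prior and Normal likelihood with known variance, the posterior is Normal; its mode equals its mean, the precision-weighted average.
Prior precision 1/σ₀² = 1/25 = 0.04; data precision n/σ² = 3/5 = 0.6.
μ̂ = (0.04·(-2) + 0.6·(5/6)) / (0.04 + 0.6) = 0.42/0.64 = 0.65625 ≈ 0.656.

μ̂_MAP = 0.656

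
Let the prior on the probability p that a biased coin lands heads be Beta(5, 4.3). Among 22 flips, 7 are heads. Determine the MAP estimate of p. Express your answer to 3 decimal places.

p̂_MAP = 0.375

Prior: Beta(5, 4.3).
Data: 7 successes in 22 trials. The binomial likelihood contributes p^7(1−p)^15, so the posterior is Beta(5+7, 4.3+15) = Beta(12, 19.3).
For Beta(a, b) with a, b > 1 the mode is (a−1)/(a+b−2) = 11/29.3 ≈ 0.375.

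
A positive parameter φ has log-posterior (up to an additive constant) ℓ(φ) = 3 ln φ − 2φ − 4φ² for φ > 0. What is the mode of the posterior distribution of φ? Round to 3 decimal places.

φ̂_MAP = 0.500

ℓ'(φ) = 3/φ − 2 − 8φ. Setting this to zero and multiplying by φ: 8φ² + 2φ − 3 = 0.
φ = (−2 + √(2² + 4·8·3)) / (2·8) = (−2 + √100) / 16 = (−2 + 10)/16 = 1/2.
ℓ''(φ) = −3/φ² − 8 < 0, confirming a maximum.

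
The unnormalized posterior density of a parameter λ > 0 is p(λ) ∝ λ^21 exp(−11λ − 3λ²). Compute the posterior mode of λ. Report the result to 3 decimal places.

ℓ'(λ) = 21/λ − 11 − 6λ. Setting this to zero and multiplying by λ: 6λ² + 11λ − 21 = 0.
λ = (−11 + √(11² + 4·6·21)) / (2·6) = (−11 + √625) / 12 = (−11 + 25)/12 = 7/6.
ℓ''(λ) = −21/λ² − 6 < 0, confirming a maximum.

λ̂_MAP = 1.167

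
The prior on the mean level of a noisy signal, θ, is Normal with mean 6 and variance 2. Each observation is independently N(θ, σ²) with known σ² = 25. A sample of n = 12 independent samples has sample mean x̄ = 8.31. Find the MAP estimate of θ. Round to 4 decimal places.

θ̂_MAP = 7.1314

n = 12, x̄ = 8.31.
For a Normal prior and Normal likelihood with known variance, the posterior is Normal; its mode equals its mean, the precision-weighted average.
Prior precision 1/σ₀² = 1/2 = 0.5; data precision n/σ² = 12/25 = 0.48.
θ̂ = (0.5·6 + 0.48·8.31) / (0.5 + 0.48) = 6.9888/0.98 = 1248/175 ≈ 7.1314.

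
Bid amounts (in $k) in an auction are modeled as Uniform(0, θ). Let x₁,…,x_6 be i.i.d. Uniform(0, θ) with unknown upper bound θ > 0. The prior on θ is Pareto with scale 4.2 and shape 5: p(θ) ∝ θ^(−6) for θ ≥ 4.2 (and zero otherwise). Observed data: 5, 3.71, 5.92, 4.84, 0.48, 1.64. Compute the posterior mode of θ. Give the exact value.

θ̂_MAP = 5.92

The Uniform(0, θ) likelihood is θ^(−n) for θ ≥ max(xᵢ), zero otherwise. Here max(xᵢ) = 5.92.
Posterior ∝ θ^(−6) · θ^(−6) = θ^(−12) on θ ≥ max(4.2, 5.92) = 5.92.
This density is strictly decreasing in θ, so the posterior mode lies at the lower boundary of the support.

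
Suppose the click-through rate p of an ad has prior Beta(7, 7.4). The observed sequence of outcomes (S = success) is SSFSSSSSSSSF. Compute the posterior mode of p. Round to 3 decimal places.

p̂_MAP = 0.656

Prior: Beta(7, 7.4).
Data: 10 successes in 12 trials (from the sequence). The binomial likelihood contributes p^10(1−p)^2, so the posterior is Beta(7+10, 7.4+2) = Beta(17, 9.4).
For Beta(a, b) with a, b > 1 the mode is (a−1)/(a+b−2) = 16/24.4 ≈ 0.656.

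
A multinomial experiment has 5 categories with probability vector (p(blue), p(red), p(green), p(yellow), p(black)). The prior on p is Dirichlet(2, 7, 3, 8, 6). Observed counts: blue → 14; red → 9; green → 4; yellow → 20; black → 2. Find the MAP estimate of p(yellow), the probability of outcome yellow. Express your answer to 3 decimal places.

The posterior is Dirichlet(αᵢ + nᵢ) = Dirichlet(16, 16, 7, 28, 8).
For a Dirichlet(a₁,…,a_K) with all aᵢ > 1, the mode has j-th component (aⱼ − 1)/(Σaᵢ − K).
Here Σaᵢ = 75 and K = 5, so p(yellow) = (28 − 1)/(75 − 5) = 27/70 ≈ 0.386.

MAP estimate of p(yellow) = 0.386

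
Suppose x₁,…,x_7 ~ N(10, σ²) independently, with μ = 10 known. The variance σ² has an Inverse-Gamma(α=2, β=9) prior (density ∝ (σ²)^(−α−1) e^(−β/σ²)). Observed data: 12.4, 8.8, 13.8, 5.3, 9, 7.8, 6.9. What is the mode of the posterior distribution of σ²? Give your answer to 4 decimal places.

σ̂²_MAP = 5.9369

Sum of squared deviations about the known mean: SS = (12.4−10)² + (8.8−10)² + (13.8−10)² + (5.3−10)² + (9−10)² + (7.8−10)² + (6.9−10)² = 59.18.
The Normal likelihood contributes (σ²)^(−n/2) exp(−SS/(2σ²)), so the posterior is Inverse-Gamma(α + n/2, β + SS/2) = Inverse-Gamma(5.5, 38.59).
The mode of Inverse-Gamma(a, b) is b/(a+1) = 38.59/6.5 ≈ 5.9369.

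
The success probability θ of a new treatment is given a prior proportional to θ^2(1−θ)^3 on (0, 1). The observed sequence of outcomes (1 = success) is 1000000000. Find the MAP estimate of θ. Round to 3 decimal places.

θ̂_MAP = 0.200

The prior density ∝ θ^2(1−θ)^3 is the kernel of Beta(3, 4).
Data: 1 success in 10 trials (from the sequence). The binomial likelihood contributes θ(1−θ)^9, so the posterior is Beta(3+1, 4+9) = Beta(4, 13).
For Beta(a, b) with a, b > 1 the mode is (a−1)/(a+b−2) = 3/15 ≈ 0.200.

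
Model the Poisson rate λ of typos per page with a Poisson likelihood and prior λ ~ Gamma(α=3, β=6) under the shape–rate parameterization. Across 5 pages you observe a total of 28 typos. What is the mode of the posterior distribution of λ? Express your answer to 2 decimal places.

Σxᵢ = 28, n = 5.
Posterior ∝ λ^2e^(−6λ) · λ^28e^(−5λ) = λ^30e^(−11λ), i.e. Gamma(shape=31, rate=11).
The mode of a Gamma(a, b) with a ≥ 1 (shape–rate) is (a−1)/b = 30/11 ≈ 2.73.

λ̂_MAP = 2.73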